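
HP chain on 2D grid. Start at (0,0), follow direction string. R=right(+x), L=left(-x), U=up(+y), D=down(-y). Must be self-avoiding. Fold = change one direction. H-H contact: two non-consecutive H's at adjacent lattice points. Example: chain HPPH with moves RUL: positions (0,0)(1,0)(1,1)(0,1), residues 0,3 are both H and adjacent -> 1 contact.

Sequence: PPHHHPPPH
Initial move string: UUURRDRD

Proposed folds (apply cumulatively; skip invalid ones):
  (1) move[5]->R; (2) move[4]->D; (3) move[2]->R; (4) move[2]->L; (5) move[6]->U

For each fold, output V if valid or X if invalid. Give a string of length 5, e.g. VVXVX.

Answer: VVVXX

Derivation:
Initial: UUURRDRD -> [(0, 0), (0, 1), (0, 2), (0, 3), (1, 3), (2, 3), (2, 2), (3, 2), (3, 1)]
Fold 1: move[5]->R => UUURRRRD VALID
Fold 2: move[4]->D => UUURDRRD VALID
Fold 3: move[2]->R => UURRDRRD VALID
Fold 4: move[2]->L => UULRDRRD INVALID (collision), skipped
Fold 5: move[6]->U => UURRDRUD INVALID (collision), skipped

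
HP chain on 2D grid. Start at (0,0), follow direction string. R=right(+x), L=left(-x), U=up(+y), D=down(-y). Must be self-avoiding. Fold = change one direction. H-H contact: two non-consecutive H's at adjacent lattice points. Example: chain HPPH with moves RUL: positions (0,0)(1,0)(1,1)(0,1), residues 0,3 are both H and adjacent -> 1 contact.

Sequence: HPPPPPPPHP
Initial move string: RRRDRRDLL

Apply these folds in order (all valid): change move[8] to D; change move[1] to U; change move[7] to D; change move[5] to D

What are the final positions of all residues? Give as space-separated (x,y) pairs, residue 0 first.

Answer: (0,0) (1,0) (1,1) (2,1) (2,0) (3,0) (3,-1) (3,-2) (3,-3) (3,-4)

Derivation:
Initial moves: RRRDRRDLL
Fold: move[8]->D => RRRDRRDLD (positions: [(0, 0), (1, 0), (2, 0), (3, 0), (3, -1), (4, -1), (5, -1), (5, -2), (4, -2), (4, -3)])
Fold: move[1]->U => RURDRRDLD (positions: [(0, 0), (1, 0), (1, 1), (2, 1), (2, 0), (3, 0), (4, 0), (4, -1), (3, -1), (3, -2)])
Fold: move[7]->D => RURDRRDDD (positions: [(0, 0), (1, 0), (1, 1), (2, 1), (2, 0), (3, 0), (4, 0), (4, -1), (4, -2), (4, -3)])
Fold: move[5]->D => RURDRDDDD (positions: [(0, 0), (1, 0), (1, 1), (2, 1), (2, 0), (3, 0), (3, -1), (3, -2), (3, -3), (3, -4)])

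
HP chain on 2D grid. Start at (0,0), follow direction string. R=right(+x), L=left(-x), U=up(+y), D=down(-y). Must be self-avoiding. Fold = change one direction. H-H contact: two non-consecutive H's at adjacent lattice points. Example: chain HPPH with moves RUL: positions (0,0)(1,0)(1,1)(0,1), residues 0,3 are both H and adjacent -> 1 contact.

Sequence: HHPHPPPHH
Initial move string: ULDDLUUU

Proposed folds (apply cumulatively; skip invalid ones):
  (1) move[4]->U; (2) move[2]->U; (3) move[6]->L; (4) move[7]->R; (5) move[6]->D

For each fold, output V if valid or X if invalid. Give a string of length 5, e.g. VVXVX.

Answer: XXVXX

Derivation:
Initial: ULDDLUUU -> [(0, 0), (0, 1), (-1, 1), (-1, 0), (-1, -1), (-2, -1), (-2, 0), (-2, 1), (-2, 2)]
Fold 1: move[4]->U => ULDDUUUU INVALID (collision), skipped
Fold 2: move[2]->U => ULUDLUUU INVALID (collision), skipped
Fold 3: move[6]->L => ULDDLULU VALID
Fold 4: move[7]->R => ULDDLULR INVALID (collision), skipped
Fold 5: move[6]->D => ULDDLUDU INVALID (collision), skipped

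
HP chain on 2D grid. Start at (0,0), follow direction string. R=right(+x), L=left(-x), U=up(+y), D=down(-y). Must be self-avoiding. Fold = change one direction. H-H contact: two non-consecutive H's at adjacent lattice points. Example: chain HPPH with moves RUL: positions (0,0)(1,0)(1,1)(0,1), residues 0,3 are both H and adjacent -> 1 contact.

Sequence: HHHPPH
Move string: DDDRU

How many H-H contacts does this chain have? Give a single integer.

Answer: 1

Derivation:
Positions: [(0, 0), (0, -1), (0, -2), (0, -3), (1, -3), (1, -2)]
H-H contact: residue 2 @(0,-2) - residue 5 @(1, -2)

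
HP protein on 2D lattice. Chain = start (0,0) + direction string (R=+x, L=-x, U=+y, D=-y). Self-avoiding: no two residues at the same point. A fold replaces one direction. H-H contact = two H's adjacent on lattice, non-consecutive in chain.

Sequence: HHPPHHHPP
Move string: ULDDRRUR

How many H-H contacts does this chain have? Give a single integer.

Answer: 1

Derivation:
Positions: [(0, 0), (0, 1), (-1, 1), (-1, 0), (-1, -1), (0, -1), (1, -1), (1, 0), (2, 0)]
H-H contact: residue 0 @(0,0) - residue 5 @(0, -1)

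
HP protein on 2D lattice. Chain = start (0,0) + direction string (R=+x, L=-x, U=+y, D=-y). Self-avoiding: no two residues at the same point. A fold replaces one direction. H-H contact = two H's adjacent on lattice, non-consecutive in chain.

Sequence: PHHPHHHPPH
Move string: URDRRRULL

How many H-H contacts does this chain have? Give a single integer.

Answer: 2

Derivation:
Positions: [(0, 0), (0, 1), (1, 1), (1, 0), (2, 0), (3, 0), (4, 0), (4, 1), (3, 1), (2, 1)]
H-H contact: residue 2 @(1,1) - residue 9 @(2, 1)
H-H contact: residue 4 @(2,0) - residue 9 @(2, 1)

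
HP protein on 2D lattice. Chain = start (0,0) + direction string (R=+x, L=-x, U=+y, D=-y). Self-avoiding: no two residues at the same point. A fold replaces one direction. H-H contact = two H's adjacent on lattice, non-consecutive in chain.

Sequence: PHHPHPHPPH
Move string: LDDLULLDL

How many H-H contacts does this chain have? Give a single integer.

Answer: 0

Derivation:
Positions: [(0, 0), (-1, 0), (-1, -1), (-1, -2), (-2, -2), (-2, -1), (-3, -1), (-4, -1), (-4, -2), (-5, -2)]
No H-H contacts found.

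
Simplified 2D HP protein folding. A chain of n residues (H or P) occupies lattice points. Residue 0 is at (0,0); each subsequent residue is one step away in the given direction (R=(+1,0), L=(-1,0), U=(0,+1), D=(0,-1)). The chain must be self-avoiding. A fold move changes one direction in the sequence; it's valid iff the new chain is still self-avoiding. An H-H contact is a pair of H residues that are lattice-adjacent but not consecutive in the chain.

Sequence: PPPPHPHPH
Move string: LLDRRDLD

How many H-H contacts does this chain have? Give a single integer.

Answer: 0

Derivation:
Positions: [(0, 0), (-1, 0), (-2, 0), (-2, -1), (-1, -1), (0, -1), (0, -2), (-1, -2), (-1, -3)]
No H-H contacts found.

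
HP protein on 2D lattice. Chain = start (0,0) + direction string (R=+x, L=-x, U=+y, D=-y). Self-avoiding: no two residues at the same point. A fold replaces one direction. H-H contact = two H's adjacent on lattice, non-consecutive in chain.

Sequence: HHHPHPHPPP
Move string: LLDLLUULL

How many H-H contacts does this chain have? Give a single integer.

Answer: 0

Derivation:
Positions: [(0, 0), (-1, 0), (-2, 0), (-2, -1), (-3, -1), (-4, -1), (-4, 0), (-4, 1), (-5, 1), (-6, 1)]
No H-H contacts found.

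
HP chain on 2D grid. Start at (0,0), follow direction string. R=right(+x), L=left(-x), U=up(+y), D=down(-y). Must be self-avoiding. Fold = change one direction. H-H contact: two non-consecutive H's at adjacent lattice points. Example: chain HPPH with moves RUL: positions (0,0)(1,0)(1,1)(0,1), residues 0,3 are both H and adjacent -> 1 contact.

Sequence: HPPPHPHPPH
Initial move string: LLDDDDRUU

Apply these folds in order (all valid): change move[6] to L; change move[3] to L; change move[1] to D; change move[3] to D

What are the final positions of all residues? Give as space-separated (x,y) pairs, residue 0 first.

Initial moves: LLDDDDRUU
Fold: move[6]->L => LLDDDDLUU (positions: [(0, 0), (-1, 0), (-2, 0), (-2, -1), (-2, -2), (-2, -3), (-2, -4), (-3, -4), (-3, -3), (-3, -2)])
Fold: move[3]->L => LLDLDDLUU (positions: [(0, 0), (-1, 0), (-2, 0), (-2, -1), (-3, -1), (-3, -2), (-3, -3), (-4, -3), (-4, -2), (-4, -1)])
Fold: move[1]->D => LDDLDDLUU (positions: [(0, 0), (-1, 0), (-1, -1), (-1, -2), (-2, -2), (-2, -3), (-2, -4), (-3, -4), (-3, -3), (-3, -2)])
Fold: move[3]->D => LDDDDDLUU (positions: [(0, 0), (-1, 0), (-1, -1), (-1, -2), (-1, -3), (-1, -4), (-1, -5), (-2, -5), (-2, -4), (-2, -3)])

Answer: (0,0) (-1,0) (-1,-1) (-1,-2) (-1,-3) (-1,-4) (-1,-5) (-2,-5) (-2,-4) (-2,-3)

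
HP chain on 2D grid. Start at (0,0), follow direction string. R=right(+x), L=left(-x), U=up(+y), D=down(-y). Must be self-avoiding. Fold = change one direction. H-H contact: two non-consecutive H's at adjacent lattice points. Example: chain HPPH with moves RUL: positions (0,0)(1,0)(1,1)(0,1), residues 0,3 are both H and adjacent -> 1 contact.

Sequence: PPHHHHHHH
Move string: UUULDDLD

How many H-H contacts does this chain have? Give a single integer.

Answer: 1

Derivation:
Positions: [(0, 0), (0, 1), (0, 2), (0, 3), (-1, 3), (-1, 2), (-1, 1), (-2, 1), (-2, 0)]
H-H contact: residue 2 @(0,2) - residue 5 @(-1, 2)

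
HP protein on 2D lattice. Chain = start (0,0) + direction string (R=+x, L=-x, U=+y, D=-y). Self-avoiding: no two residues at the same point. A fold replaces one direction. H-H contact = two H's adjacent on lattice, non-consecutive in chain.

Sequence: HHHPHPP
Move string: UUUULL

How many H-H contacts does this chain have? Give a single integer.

Positions: [(0, 0), (0, 1), (0, 2), (0, 3), (0, 4), (-1, 4), (-2, 4)]
No H-H contacts found.

Answer: 0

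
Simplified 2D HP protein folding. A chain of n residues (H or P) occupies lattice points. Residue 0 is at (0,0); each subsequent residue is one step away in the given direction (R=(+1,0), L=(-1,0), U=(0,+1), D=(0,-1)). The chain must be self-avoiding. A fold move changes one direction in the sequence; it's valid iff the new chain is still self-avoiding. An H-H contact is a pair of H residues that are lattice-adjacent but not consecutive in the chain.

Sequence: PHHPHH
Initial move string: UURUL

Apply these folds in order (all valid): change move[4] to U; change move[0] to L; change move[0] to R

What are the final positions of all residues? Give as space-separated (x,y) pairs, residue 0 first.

Answer: (0,0) (1,0) (1,1) (2,1) (2,2) (2,3)

Derivation:
Initial moves: UURUL
Fold: move[4]->U => UURUU (positions: [(0, 0), (0, 1), (0, 2), (1, 2), (1, 3), (1, 4)])
Fold: move[0]->L => LURUU (positions: [(0, 0), (-1, 0), (-1, 1), (0, 1), (0, 2), (0, 3)])
Fold: move[0]->R => RURUU (positions: [(0, 0), (1, 0), (1, 1), (2, 1), (2, 2), (2, 3)])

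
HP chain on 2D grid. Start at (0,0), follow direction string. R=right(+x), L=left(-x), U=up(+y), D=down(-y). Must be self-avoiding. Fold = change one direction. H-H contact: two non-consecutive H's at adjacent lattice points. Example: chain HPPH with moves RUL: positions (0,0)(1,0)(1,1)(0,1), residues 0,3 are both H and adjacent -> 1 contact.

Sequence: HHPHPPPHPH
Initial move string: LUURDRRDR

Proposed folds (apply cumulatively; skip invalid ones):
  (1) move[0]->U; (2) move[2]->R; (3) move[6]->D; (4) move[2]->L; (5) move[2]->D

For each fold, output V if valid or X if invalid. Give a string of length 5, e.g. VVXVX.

Answer: VVVXX

Derivation:
Initial: LUURDRRDR -> [(0, 0), (-1, 0), (-1, 1), (-1, 2), (0, 2), (0, 1), (1, 1), (2, 1), (2, 0), (3, 0)]
Fold 1: move[0]->U => UUURDRRDR VALID
Fold 2: move[2]->R => UURRDRRDR VALID
Fold 3: move[6]->D => UURRDRDDR VALID
Fold 4: move[2]->L => UULRDRDDR INVALID (collision), skipped
Fold 5: move[2]->D => UUDRDRDDR INVALID (collision), skipped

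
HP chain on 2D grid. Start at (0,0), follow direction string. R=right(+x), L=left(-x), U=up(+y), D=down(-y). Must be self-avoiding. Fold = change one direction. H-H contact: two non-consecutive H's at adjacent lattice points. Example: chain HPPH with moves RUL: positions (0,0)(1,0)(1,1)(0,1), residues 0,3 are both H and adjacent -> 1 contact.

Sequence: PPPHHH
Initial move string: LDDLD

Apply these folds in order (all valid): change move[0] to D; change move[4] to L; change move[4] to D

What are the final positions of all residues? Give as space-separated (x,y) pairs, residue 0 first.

Answer: (0,0) (0,-1) (0,-2) (0,-3) (-1,-3) (-1,-4)

Derivation:
Initial moves: LDDLD
Fold: move[0]->D => DDDLD (positions: [(0, 0), (0, -1), (0, -2), (0, -3), (-1, -3), (-1, -4)])
Fold: move[4]->L => DDDLL (positions: [(0, 0), (0, -1), (0, -2), (0, -3), (-1, -3), (-2, -3)])
Fold: move[4]->D => DDDLD (positions: [(0, 0), (0, -1), (0, -2), (0, -3), (-1, -3), (-1, -4)])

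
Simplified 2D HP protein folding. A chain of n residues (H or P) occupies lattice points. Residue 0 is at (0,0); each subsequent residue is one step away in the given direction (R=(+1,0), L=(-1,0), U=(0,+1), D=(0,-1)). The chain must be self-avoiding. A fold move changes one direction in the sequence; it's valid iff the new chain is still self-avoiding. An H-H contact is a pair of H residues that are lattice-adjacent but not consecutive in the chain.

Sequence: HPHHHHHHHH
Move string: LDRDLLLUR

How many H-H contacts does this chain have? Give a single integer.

Positions: [(0, 0), (-1, 0), (-1, -1), (0, -1), (0, -2), (-1, -2), (-2, -2), (-3, -2), (-3, -1), (-2, -1)]
H-H contact: residue 0 @(0,0) - residue 3 @(0, -1)
H-H contact: residue 2 @(-1,-1) - residue 9 @(-2, -1)
H-H contact: residue 2 @(-1,-1) - residue 5 @(-1, -2)
H-H contact: residue 6 @(-2,-2) - residue 9 @(-2, -1)

Answer: 4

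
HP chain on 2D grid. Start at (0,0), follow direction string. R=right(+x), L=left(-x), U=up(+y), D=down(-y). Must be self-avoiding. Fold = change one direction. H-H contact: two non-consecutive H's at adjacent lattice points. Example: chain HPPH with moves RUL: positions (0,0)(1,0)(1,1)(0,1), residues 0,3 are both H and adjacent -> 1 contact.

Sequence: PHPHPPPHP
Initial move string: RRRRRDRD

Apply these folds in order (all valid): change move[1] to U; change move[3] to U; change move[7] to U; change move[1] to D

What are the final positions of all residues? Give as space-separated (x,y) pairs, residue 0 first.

Answer: (0,0) (1,0) (1,-1) (2,-1) (2,0) (3,0) (3,-1) (4,-1) (4,0)

Derivation:
Initial moves: RRRRRDRD
Fold: move[1]->U => RURRRDRD (positions: [(0, 0), (1, 0), (1, 1), (2, 1), (3, 1), (4, 1), (4, 0), (5, 0), (5, -1)])
Fold: move[3]->U => RURURDRD (positions: [(0, 0), (1, 0), (1, 1), (2, 1), (2, 2), (3, 2), (3, 1), (4, 1), (4, 0)])
Fold: move[7]->U => RURURDRU (positions: [(0, 0), (1, 0), (1, 1), (2, 1), (2, 2), (3, 2), (3, 1), (4, 1), (4, 2)])
Fold: move[1]->D => RDRURDRU (positions: [(0, 0), (1, 0), (1, -1), (2, -1), (2, 0), (3, 0), (3, -1), (4, -1), (4, 0)])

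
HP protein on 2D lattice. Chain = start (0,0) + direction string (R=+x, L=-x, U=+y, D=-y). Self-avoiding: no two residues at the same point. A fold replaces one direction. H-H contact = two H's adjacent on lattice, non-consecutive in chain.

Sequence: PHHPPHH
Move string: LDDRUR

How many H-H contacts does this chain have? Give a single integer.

Positions: [(0, 0), (-1, 0), (-1, -1), (-1, -2), (0, -2), (0, -1), (1, -1)]
H-H contact: residue 2 @(-1,-1) - residue 5 @(0, -1)

Answer: 1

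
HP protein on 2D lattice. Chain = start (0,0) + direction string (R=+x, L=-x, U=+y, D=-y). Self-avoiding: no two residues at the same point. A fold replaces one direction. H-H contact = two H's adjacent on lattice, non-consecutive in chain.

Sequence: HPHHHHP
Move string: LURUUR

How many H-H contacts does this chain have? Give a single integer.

Positions: [(0, 0), (-1, 0), (-1, 1), (0, 1), (0, 2), (0, 3), (1, 3)]
H-H contact: residue 0 @(0,0) - residue 3 @(0, 1)

Answer: 1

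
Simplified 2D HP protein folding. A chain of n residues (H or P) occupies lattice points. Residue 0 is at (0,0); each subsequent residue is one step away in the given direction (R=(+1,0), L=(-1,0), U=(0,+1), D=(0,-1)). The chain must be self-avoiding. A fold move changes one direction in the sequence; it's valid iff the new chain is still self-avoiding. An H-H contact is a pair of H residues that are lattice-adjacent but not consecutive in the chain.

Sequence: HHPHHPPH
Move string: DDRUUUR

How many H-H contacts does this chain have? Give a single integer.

Positions: [(0, 0), (0, -1), (0, -2), (1, -2), (1, -1), (1, 0), (1, 1), (2, 1)]
H-H contact: residue 1 @(0,-1) - residue 4 @(1, -1)

Answer: 1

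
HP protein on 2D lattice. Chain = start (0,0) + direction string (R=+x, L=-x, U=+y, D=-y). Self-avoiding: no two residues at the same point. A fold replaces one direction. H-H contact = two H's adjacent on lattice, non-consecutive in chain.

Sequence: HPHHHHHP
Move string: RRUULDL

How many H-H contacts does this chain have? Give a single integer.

Positions: [(0, 0), (1, 0), (2, 0), (2, 1), (2, 2), (1, 2), (1, 1), (0, 1)]
H-H contact: residue 3 @(2,1) - residue 6 @(1, 1)

Answer: 1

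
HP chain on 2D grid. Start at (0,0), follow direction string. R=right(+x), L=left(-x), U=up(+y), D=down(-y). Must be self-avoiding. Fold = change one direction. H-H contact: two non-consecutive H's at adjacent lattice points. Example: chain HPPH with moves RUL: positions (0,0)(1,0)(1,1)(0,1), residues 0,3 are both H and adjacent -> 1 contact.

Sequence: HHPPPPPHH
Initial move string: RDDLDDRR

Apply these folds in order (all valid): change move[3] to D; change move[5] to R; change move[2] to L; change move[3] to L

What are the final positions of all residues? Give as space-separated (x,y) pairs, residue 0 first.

Answer: (0,0) (1,0) (1,-1) (0,-1) (-1,-1) (-1,-2) (0,-2) (1,-2) (2,-2)

Derivation:
Initial moves: RDDLDDRR
Fold: move[3]->D => RDDDDDRR (positions: [(0, 0), (1, 0), (1, -1), (1, -2), (1, -3), (1, -4), (1, -5), (2, -5), (3, -5)])
Fold: move[5]->R => RDDDDRRR (positions: [(0, 0), (1, 0), (1, -1), (1, -2), (1, -3), (1, -4), (2, -4), (3, -4), (4, -4)])
Fold: move[2]->L => RDLDDRRR (positions: [(0, 0), (1, 0), (1, -1), (0, -1), (0, -2), (0, -3), (1, -3), (2, -3), (3, -3)])
Fold: move[3]->L => RDLLDRRR (positions: [(0, 0), (1, 0), (1, -1), (0, -1), (-1, -1), (-1, -2), (0, -2), (1, -2), (2, -2)])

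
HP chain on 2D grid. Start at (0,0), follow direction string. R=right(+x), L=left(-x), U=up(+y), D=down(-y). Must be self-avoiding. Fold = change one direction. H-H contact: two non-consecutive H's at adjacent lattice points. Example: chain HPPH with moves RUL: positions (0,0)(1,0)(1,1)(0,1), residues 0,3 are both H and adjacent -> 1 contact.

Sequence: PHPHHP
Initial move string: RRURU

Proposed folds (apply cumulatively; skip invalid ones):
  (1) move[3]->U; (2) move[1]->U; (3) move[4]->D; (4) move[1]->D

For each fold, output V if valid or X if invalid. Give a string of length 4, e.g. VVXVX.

Answer: VVXX

Derivation:
Initial: RRURU -> [(0, 0), (1, 0), (2, 0), (2, 1), (3, 1), (3, 2)]
Fold 1: move[3]->U => RRUUU VALID
Fold 2: move[1]->U => RUUUU VALID
Fold 3: move[4]->D => RUUUD INVALID (collision), skipped
Fold 4: move[1]->D => RDUUU INVALID (collision), skipped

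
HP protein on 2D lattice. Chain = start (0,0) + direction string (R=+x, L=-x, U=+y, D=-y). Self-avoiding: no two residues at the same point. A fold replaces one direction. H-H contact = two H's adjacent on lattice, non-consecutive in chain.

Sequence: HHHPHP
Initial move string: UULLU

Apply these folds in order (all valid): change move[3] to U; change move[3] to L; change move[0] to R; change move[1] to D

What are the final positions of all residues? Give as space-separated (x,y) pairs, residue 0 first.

Initial moves: UULLU
Fold: move[3]->U => UULUU (positions: [(0, 0), (0, 1), (0, 2), (-1, 2), (-1, 3), (-1, 4)])
Fold: move[3]->L => UULLU (positions: [(0, 0), (0, 1), (0, 2), (-1, 2), (-2, 2), (-2, 3)])
Fold: move[0]->R => RULLU (positions: [(0, 0), (1, 0), (1, 1), (0, 1), (-1, 1), (-1, 2)])
Fold: move[1]->D => RDLLU (positions: [(0, 0), (1, 0), (1, -1), (0, -1), (-1, -1), (-1, 0)])

Answer: (0,0) (1,0) (1,-1) (0,-1) (-1,-1) (-1,0)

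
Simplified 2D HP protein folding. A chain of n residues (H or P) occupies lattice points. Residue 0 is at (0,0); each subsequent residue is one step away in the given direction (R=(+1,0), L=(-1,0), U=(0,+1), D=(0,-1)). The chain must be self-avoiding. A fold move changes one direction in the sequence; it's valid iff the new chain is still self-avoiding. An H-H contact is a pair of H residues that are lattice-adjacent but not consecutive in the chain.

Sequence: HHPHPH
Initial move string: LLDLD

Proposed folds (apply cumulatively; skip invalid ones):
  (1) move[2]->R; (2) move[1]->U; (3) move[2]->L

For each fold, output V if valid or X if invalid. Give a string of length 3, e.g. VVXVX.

Initial: LLDLD -> [(0, 0), (-1, 0), (-2, 0), (-2, -1), (-3, -1), (-3, -2)]
Fold 1: move[2]->R => LLRLD INVALID (collision), skipped
Fold 2: move[1]->U => LUDLD INVALID (collision), skipped
Fold 3: move[2]->L => LLLLD VALID

Answer: XXV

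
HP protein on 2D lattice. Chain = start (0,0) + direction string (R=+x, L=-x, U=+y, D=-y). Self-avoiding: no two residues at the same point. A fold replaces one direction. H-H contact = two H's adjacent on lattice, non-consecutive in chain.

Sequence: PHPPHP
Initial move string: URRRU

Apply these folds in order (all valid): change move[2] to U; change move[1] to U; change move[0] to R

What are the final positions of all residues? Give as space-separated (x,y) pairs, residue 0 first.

Answer: (0,0) (1,0) (1,1) (1,2) (2,2) (2,3)

Derivation:
Initial moves: URRRU
Fold: move[2]->U => URURU (positions: [(0, 0), (0, 1), (1, 1), (1, 2), (2, 2), (2, 3)])
Fold: move[1]->U => UUURU (positions: [(0, 0), (0, 1), (0, 2), (0, 3), (1, 3), (1, 4)])
Fold: move[0]->R => RUURU (positions: [(0, 0), (1, 0), (1, 1), (1, 2), (2, 2), (2, 3)])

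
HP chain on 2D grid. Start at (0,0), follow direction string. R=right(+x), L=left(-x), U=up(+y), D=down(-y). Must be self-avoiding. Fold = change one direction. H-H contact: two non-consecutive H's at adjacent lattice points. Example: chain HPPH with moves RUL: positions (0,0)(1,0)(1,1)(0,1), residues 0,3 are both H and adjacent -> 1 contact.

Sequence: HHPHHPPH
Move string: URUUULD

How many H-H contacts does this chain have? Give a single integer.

Positions: [(0, 0), (0, 1), (1, 1), (1, 2), (1, 3), (1, 4), (0, 4), (0, 3)]
H-H contact: residue 4 @(1,3) - residue 7 @(0, 3)

Answer: 1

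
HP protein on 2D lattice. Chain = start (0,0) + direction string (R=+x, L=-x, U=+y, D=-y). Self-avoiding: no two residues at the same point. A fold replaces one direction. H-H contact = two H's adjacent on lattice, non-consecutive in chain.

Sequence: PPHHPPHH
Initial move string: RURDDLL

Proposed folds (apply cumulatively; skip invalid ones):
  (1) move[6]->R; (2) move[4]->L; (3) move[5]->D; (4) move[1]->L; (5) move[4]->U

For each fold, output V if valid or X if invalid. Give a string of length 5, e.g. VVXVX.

Initial: RURDDLL -> [(0, 0), (1, 0), (1, 1), (2, 1), (2, 0), (2, -1), (1, -1), (0, -1)]
Fold 1: move[6]->R => RURDDLR INVALID (collision), skipped
Fold 2: move[4]->L => RURDLLL INVALID (collision), skipped
Fold 3: move[5]->D => RURDDDL VALID
Fold 4: move[1]->L => RLRDDDL INVALID (collision), skipped
Fold 5: move[4]->U => RURDUDL INVALID (collision), skipped

Answer: XXVXX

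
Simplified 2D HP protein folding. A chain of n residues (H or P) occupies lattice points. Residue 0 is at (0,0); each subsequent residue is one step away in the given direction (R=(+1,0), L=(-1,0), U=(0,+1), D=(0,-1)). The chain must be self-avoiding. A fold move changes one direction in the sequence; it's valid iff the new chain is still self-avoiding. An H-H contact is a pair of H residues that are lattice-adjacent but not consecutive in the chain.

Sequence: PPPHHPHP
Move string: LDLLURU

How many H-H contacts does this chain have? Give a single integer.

Answer: 1

Derivation:
Positions: [(0, 0), (-1, 0), (-1, -1), (-2, -1), (-3, -1), (-3, 0), (-2, 0), (-2, 1)]
H-H contact: residue 3 @(-2,-1) - residue 6 @(-2, 0)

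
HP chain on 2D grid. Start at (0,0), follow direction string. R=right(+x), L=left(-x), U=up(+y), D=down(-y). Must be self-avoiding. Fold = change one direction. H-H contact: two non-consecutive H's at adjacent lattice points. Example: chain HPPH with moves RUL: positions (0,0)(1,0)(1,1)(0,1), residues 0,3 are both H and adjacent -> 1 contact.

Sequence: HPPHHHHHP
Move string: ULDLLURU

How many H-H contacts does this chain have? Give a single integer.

Answer: 2

Derivation:
Positions: [(0, 0), (0, 1), (-1, 1), (-1, 0), (-2, 0), (-3, 0), (-3, 1), (-2, 1), (-2, 2)]
H-H contact: residue 0 @(0,0) - residue 3 @(-1, 0)
H-H contact: residue 4 @(-2,0) - residue 7 @(-2, 1)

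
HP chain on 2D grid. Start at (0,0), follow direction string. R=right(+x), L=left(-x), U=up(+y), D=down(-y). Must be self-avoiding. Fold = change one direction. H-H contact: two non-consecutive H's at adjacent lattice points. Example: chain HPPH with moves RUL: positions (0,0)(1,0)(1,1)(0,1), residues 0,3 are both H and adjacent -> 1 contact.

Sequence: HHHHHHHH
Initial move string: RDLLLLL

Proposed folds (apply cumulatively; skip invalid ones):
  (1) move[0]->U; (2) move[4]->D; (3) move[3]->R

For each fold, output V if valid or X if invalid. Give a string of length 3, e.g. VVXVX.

Answer: XVX

Derivation:
Initial: RDLLLLL -> [(0, 0), (1, 0), (1, -1), (0, -1), (-1, -1), (-2, -1), (-3, -1), (-4, -1)]
Fold 1: move[0]->U => UDLLLLL INVALID (collision), skipped
Fold 2: move[4]->D => RDLLDLL VALID
Fold 3: move[3]->R => RDLRDLL INVALID (collision), skipped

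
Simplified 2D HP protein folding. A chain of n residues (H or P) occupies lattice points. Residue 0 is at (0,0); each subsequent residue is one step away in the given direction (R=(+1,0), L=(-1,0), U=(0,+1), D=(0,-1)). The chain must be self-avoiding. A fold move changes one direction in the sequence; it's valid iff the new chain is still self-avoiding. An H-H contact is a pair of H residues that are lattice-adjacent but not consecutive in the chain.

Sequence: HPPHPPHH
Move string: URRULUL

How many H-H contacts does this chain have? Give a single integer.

Positions: [(0, 0), (0, 1), (1, 1), (2, 1), (2, 2), (1, 2), (1, 3), (0, 3)]
No H-H contacts found.

Answer: 0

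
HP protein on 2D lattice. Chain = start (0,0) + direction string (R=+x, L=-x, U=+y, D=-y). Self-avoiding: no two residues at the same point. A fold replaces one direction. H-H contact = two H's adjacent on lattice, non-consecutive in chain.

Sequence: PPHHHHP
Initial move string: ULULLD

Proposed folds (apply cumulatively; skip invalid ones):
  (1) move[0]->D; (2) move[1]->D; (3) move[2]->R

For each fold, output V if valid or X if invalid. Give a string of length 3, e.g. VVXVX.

Initial: ULULLD -> [(0, 0), (0, 1), (-1, 1), (-1, 2), (-2, 2), (-3, 2), (-3, 1)]
Fold 1: move[0]->D => DLULLD VALID
Fold 2: move[1]->D => DDULLD INVALID (collision), skipped
Fold 3: move[2]->R => DLRLLD INVALID (collision), skipped

Answer: VXX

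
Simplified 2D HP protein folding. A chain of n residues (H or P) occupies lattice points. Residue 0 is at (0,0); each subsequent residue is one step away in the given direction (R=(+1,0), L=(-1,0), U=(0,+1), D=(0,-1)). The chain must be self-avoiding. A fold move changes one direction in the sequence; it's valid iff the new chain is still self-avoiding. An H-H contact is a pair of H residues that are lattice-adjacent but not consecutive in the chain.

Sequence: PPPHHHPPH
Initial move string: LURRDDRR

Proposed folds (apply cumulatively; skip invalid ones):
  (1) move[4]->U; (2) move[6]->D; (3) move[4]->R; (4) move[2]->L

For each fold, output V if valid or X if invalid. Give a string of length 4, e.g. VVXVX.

Answer: XVVX

Derivation:
Initial: LURRDDRR -> [(0, 0), (-1, 0), (-1, 1), (0, 1), (1, 1), (1, 0), (1, -1), (2, -1), (3, -1)]
Fold 1: move[4]->U => LURRUDRR INVALID (collision), skipped
Fold 2: move[6]->D => LURRDDDR VALID
Fold 3: move[4]->R => LURRRDDR VALID
Fold 4: move[2]->L => LULRRDDR INVALID (collision), skipped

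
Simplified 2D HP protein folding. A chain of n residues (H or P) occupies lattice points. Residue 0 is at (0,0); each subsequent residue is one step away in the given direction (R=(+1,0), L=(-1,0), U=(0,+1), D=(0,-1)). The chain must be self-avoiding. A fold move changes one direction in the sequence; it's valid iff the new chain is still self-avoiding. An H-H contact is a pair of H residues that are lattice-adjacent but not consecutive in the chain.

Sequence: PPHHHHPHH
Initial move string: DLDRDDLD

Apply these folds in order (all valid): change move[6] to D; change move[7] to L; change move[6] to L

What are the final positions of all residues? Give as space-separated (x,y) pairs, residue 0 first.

Initial moves: DLDRDDLD
Fold: move[6]->D => DLDRDDDD (positions: [(0, 0), (0, -1), (-1, -1), (-1, -2), (0, -2), (0, -3), (0, -4), (0, -5), (0, -6)])
Fold: move[7]->L => DLDRDDDL (positions: [(0, 0), (0, -1), (-1, -1), (-1, -2), (0, -2), (0, -3), (0, -4), (0, -5), (-1, -5)])
Fold: move[6]->L => DLDRDDLL (positions: [(0, 0), (0, -1), (-1, -1), (-1, -2), (0, -2), (0, -3), (0, -4), (-1, -4), (-2, -4)])

Answer: (0,0) (0,-1) (-1,-1) (-1,-2) (0,-2) (0,-3) (0,-4) (-1,-4) (-2,-4)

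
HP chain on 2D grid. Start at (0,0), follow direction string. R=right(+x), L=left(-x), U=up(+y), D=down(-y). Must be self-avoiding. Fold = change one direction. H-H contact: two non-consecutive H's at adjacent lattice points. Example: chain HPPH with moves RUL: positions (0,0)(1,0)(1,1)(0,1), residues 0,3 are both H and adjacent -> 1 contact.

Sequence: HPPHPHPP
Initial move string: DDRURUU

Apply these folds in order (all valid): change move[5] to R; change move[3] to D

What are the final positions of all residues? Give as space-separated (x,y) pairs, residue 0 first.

Initial moves: DDRURUU
Fold: move[5]->R => DDRURRU (positions: [(0, 0), (0, -1), (0, -2), (1, -2), (1, -1), (2, -1), (3, -1), (3, 0)])
Fold: move[3]->D => DDRDRRU (positions: [(0, 0), (0, -1), (0, -2), (1, -2), (1, -3), (2, -3), (3, -3), (3, -2)])

Answer: (0,0) (0,-1) (0,-2) (1,-2) (1,-3) (2,-3) (3,-3) (3,-2)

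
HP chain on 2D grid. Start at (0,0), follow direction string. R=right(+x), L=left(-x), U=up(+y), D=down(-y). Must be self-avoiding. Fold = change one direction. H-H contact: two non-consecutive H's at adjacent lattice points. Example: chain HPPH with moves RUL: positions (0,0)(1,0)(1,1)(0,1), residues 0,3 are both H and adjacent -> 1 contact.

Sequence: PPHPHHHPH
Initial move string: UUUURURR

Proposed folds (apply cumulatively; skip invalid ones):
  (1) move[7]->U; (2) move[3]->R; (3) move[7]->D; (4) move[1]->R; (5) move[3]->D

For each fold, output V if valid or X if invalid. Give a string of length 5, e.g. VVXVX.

Answer: VVVVX

Derivation:
Initial: UUUURURR -> [(0, 0), (0, 1), (0, 2), (0, 3), (0, 4), (1, 4), (1, 5), (2, 5), (3, 5)]
Fold 1: move[7]->U => UUUURURU VALID
Fold 2: move[3]->R => UUURRURU VALID
Fold 3: move[7]->D => UUURRURD VALID
Fold 4: move[1]->R => URURRURD VALID
Fold 5: move[3]->D => URUDRURD INVALID (collision), skipped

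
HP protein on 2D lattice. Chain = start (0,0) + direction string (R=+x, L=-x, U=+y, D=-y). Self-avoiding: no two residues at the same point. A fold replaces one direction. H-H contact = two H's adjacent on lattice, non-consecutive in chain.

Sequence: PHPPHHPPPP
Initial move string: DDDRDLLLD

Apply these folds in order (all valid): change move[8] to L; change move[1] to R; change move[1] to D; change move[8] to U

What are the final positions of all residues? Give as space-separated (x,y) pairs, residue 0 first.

Initial moves: DDDRDLLLD
Fold: move[8]->L => DDDRDLLLL (positions: [(0, 0), (0, -1), (0, -2), (0, -3), (1, -3), (1, -4), (0, -4), (-1, -4), (-2, -4), (-3, -4)])
Fold: move[1]->R => DRDRDLLLL (positions: [(0, 0), (0, -1), (1, -1), (1, -2), (2, -2), (2, -3), (1, -3), (0, -3), (-1, -3), (-2, -3)])
Fold: move[1]->D => DDDRDLLLL (positions: [(0, 0), (0, -1), (0, -2), (0, -3), (1, -3), (1, -4), (0, -4), (-1, -4), (-2, -4), (-3, -4)])
Fold: move[8]->U => DDDRDLLLU (positions: [(0, 0), (0, -1), (0, -2), (0, -3), (1, -3), (1, -4), (0, -4), (-1, -4), (-2, -4), (-2, -3)])

Answer: (0,0) (0,-1) (0,-2) (0,-3) (1,-3) (1,-4) (0,-4) (-1,-4) (-2,-4) (-2,-3)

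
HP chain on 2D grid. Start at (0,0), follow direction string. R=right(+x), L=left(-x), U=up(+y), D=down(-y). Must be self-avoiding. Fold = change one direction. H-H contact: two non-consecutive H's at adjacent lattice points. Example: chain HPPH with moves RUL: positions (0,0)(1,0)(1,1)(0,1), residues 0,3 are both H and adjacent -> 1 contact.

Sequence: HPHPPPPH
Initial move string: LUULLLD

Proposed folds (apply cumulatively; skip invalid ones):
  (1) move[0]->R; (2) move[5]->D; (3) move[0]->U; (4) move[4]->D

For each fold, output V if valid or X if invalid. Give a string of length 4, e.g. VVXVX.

Initial: LUULLLD -> [(0, 0), (-1, 0), (-1, 1), (-1, 2), (-2, 2), (-3, 2), (-4, 2), (-4, 1)]
Fold 1: move[0]->R => RUULLLD VALID
Fold 2: move[5]->D => RUULLDD VALID
Fold 3: move[0]->U => UUULLDD VALID
Fold 4: move[4]->D => UUULDDD VALID

Answer: VVVV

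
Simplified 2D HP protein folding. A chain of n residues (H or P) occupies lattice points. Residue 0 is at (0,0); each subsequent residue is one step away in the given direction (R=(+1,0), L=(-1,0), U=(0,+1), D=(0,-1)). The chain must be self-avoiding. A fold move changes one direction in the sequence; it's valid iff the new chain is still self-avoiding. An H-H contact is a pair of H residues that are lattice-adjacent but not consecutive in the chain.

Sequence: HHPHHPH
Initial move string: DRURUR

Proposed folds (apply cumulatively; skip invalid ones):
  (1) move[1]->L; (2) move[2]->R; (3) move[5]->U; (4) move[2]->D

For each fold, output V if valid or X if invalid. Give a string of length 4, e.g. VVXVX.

Initial: DRURUR -> [(0, 0), (0, -1), (1, -1), (1, 0), (2, 0), (2, 1), (3, 1)]
Fold 1: move[1]->L => DLURUR INVALID (collision), skipped
Fold 2: move[2]->R => DRRRUR VALID
Fold 3: move[5]->U => DRRRUU VALID
Fold 4: move[2]->D => DRDRUU VALID

Answer: XVVV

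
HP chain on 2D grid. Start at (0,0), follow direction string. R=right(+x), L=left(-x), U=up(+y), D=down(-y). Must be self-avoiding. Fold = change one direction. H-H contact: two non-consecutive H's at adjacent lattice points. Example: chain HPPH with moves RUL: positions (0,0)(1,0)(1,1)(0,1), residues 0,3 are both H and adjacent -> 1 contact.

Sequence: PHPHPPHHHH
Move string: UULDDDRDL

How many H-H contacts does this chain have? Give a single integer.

Answer: 1

Derivation:
Positions: [(0, 0), (0, 1), (0, 2), (-1, 2), (-1, 1), (-1, 0), (-1, -1), (0, -1), (0, -2), (-1, -2)]
H-H contact: residue 6 @(-1,-1) - residue 9 @(-1, -2)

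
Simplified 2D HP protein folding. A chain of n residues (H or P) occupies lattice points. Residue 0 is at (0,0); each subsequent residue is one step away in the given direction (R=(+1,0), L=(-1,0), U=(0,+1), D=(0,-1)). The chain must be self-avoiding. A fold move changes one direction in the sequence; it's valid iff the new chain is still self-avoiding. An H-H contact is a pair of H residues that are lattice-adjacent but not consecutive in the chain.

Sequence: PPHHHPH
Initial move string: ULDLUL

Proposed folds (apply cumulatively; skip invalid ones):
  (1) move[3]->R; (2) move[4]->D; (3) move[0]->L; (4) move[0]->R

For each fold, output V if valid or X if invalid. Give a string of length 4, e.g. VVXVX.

Answer: XVVX

Derivation:
Initial: ULDLUL -> [(0, 0), (0, 1), (-1, 1), (-1, 0), (-2, 0), (-2, 1), (-3, 1)]
Fold 1: move[3]->R => ULDRUL INVALID (collision), skipped
Fold 2: move[4]->D => ULDLDL VALID
Fold 3: move[0]->L => LLDLDL VALID
Fold 4: move[0]->R => RLDLDL INVALID (collision), skipped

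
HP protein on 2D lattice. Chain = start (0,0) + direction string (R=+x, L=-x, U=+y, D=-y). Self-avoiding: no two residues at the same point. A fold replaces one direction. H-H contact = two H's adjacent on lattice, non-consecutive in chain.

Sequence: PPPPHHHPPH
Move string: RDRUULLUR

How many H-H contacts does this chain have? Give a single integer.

Answer: 1

Derivation:
Positions: [(0, 0), (1, 0), (1, -1), (2, -1), (2, 0), (2, 1), (1, 1), (0, 1), (0, 2), (1, 2)]
H-H contact: residue 6 @(1,1) - residue 9 @(1, 2)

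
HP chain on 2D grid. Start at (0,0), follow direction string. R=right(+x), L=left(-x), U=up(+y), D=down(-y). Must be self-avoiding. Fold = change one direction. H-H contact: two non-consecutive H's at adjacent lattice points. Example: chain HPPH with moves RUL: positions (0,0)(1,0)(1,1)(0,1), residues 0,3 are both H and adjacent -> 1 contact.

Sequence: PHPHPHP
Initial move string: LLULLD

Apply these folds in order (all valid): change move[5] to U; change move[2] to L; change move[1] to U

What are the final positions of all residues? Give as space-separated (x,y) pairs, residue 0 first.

Answer: (0,0) (-1,0) (-1,1) (-2,1) (-3,1) (-4,1) (-4,2)

Derivation:
Initial moves: LLULLD
Fold: move[5]->U => LLULLU (positions: [(0, 0), (-1, 0), (-2, 0), (-2, 1), (-3, 1), (-4, 1), (-4, 2)])
Fold: move[2]->L => LLLLLU (positions: [(0, 0), (-1, 0), (-2, 0), (-3, 0), (-4, 0), (-5, 0), (-5, 1)])
Fold: move[1]->U => LULLLU (positions: [(0, 0), (-1, 0), (-1, 1), (-2, 1), (-3, 1), (-4, 1), (-4, 2)])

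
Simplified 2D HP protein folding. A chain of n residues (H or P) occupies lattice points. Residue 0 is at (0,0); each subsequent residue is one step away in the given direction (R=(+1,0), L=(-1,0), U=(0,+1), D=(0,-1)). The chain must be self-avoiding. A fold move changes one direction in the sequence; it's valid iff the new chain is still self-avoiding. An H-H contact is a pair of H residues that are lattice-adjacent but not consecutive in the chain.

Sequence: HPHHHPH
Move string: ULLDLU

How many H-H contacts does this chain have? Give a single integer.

Positions: [(0, 0), (0, 1), (-1, 1), (-2, 1), (-2, 0), (-3, 0), (-3, 1)]
H-H contact: residue 3 @(-2,1) - residue 6 @(-3, 1)

Answer: 1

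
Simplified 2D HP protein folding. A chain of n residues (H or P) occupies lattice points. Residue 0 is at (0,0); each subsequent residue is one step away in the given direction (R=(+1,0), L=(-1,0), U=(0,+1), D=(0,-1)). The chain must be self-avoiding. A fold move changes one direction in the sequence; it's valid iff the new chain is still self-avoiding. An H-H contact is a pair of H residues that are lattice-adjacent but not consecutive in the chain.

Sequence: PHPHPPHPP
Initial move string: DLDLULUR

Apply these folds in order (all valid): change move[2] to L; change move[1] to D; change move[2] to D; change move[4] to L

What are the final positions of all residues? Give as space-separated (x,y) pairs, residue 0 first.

Initial moves: DLDLULUR
Fold: move[2]->L => DLLLULUR (positions: [(0, 0), (0, -1), (-1, -1), (-2, -1), (-3, -1), (-3, 0), (-4, 0), (-4, 1), (-3, 1)])
Fold: move[1]->D => DDLLULUR (positions: [(0, 0), (0, -1), (0, -2), (-1, -2), (-2, -2), (-2, -1), (-3, -1), (-3, 0), (-2, 0)])
Fold: move[2]->D => DDDLULUR (positions: [(0, 0), (0, -1), (0, -2), (0, -3), (-1, -3), (-1, -2), (-2, -2), (-2, -1), (-1, -1)])
Fold: move[4]->L => DDDLLLUR (positions: [(0, 0), (0, -1), (0, -2), (0, -3), (-1, -3), (-2, -3), (-3, -3), (-3, -2), (-2, -2)])

Answer: (0,0) (0,-1) (0,-2) (0,-3) (-1,-3) (-2,-3) (-3,-3) (-3,-2) (-2,-2)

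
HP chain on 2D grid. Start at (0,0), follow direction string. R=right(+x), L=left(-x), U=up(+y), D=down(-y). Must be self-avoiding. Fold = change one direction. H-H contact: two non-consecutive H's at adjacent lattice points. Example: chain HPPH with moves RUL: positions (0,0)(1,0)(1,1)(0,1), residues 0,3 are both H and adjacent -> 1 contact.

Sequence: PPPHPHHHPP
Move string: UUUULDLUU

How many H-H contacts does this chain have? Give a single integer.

Answer: 1

Derivation:
Positions: [(0, 0), (0, 1), (0, 2), (0, 3), (0, 4), (-1, 4), (-1, 3), (-2, 3), (-2, 4), (-2, 5)]
H-H contact: residue 3 @(0,3) - residue 6 @(-1, 3)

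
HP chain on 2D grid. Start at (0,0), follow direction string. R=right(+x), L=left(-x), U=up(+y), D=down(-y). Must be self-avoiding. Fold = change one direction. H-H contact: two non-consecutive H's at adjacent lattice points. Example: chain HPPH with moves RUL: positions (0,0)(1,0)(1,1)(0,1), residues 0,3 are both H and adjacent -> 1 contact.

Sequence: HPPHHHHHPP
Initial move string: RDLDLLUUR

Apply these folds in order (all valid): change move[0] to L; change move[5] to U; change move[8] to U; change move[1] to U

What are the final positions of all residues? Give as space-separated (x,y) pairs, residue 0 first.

Answer: (0,0) (-1,0) (-1,1) (-2,1) (-2,0) (-3,0) (-3,1) (-3,2) (-3,3) (-3,4)

Derivation:
Initial moves: RDLDLLUUR
Fold: move[0]->L => LDLDLLUUR (positions: [(0, 0), (-1, 0), (-1, -1), (-2, -1), (-2, -2), (-3, -2), (-4, -2), (-4, -1), (-4, 0), (-3, 0)])
Fold: move[5]->U => LDLDLUUUR (positions: [(0, 0), (-1, 0), (-1, -1), (-2, -1), (-2, -2), (-3, -2), (-3, -1), (-3, 0), (-3, 1), (-2, 1)])
Fold: move[8]->U => LDLDLUUUU (positions: [(0, 0), (-1, 0), (-1, -1), (-2, -1), (-2, -2), (-3, -2), (-3, -1), (-3, 0), (-3, 1), (-3, 2)])
Fold: move[1]->U => LULDLUUUU (positions: [(0, 0), (-1, 0), (-1, 1), (-2, 1), (-2, 0), (-3, 0), (-3, 1), (-3, 2), (-3, 3), (-3, 4)])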